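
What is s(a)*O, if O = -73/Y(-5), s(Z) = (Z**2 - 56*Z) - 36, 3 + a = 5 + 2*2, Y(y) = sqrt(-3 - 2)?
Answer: -24528*I*sqrt(5)/5 ≈ -10969.0*I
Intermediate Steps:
Y(y) = I*sqrt(5) (Y(y) = sqrt(-5) = I*sqrt(5))
a = 6 (a = -3 + (5 + 2*2) = -3 + (5 + 4) = -3 + 9 = 6)
s(Z) = -36 + Z**2 - 56*Z
O = 73*I*sqrt(5)/5 (O = -73*(-I*sqrt(5)/5) = -(-73)*I*sqrt(5)/5 = 73*I*sqrt(5)/5 ≈ 32.647*I)
s(a)*O = (-36 + 6**2 - 56*6)*(73*I*sqrt(5)/5) = (-36 + 36 - 336)*(73*I*sqrt(5)/5) = -24528*I*sqrt(5)/5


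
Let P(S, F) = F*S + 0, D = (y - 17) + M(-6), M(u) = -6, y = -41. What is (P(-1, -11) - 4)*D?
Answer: -448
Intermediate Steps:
D = -64 (D = (-41 - 17) - 6 = -58 - 6 = -64)
P(S, F) = F*S
(P(-1, -11) - 4)*D = (-11*(-1) - 4)*(-64) = (11 - 4)*(-64) = 7*(-64) = -448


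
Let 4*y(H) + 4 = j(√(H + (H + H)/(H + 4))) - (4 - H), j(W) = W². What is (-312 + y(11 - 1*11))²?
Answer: 98596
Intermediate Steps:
y(H) = -2 + H/2 + H/(2*(4 + H)) (y(H) = -1 + ((√(H + (H + H)/(H + 4)))² - (4 - H))/4 = -1 + ((√(H + (2*H)/(4 + H)))² + (-4 + H))/4 = -1 + ((√(H + 2*H/(4 + H)))² + (-4 + H))/4 = -1 + ((H + 2*H/(4 + H)) + (-4 + H))/4 = -1 + (-4 + 2*H + 2*H/(4 + H))/4 = -1 + (-1 + H/2 + H/(2*(4 + H))) = -2 + H/2 + H/(2*(4 + H)))
(-312 + y(11 - 1*11))² = (-312 + (-16 + (11 - 1*11) + (11 - 1*11)²)/(2*(4 + (11 - 1*11))))² = (-312 + (-16 + (11 - 11) + (11 - 11)²)/(2*(4 + (11 - 11))))² = (-312 + (-16 + 0 + 0²)/(2*(4 + 0)))² = (-312 + (½)*(-16 + 0 + 0)/4)² = (-312 + (½)*(¼)*(-16))² = (-312 - 2)² = (-314)² = 98596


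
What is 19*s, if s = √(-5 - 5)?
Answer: 19*I*√10 ≈ 60.083*I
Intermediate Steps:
s = I*√10 (s = √(-10) = I*√10 ≈ 3.1623*I)
19*s = 19*(I*√10) = 19*I*√10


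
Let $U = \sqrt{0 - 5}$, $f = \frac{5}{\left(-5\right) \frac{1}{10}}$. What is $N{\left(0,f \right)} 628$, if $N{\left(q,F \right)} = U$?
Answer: $628 i \sqrt{5} \approx 1404.3 i$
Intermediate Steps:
$f = -10$ ($f = \frac{5}{\left(-5\right) \frac{1}{10}} = \frac{5}{- \frac{1}{2}} = 5 \left(-2\right) = -10$)
$U = i \sqrt{5}$ ($U = \sqrt{-5} = i \sqrt{5} \approx 2.2361 i$)
$N{\left(q,F \right)} = i \sqrt{5}$
$N{\left(0,f \right)} 628 = i \sqrt{5} \cdot 628 = 628 i \sqrt{5}$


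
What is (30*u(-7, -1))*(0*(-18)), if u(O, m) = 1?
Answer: 0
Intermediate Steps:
(30*u(-7, -1))*(0*(-18)) = (30*1)*(0*(-18)) = 30*0 = 0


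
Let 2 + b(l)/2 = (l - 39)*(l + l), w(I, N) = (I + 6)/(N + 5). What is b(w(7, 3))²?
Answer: 15610401/256 ≈ 60978.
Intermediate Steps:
w(I, N) = (6 + I)/(5 + N)
b(l) = -4 + 4*l*(-39 + l) (b(l) = -4 + 2*((l - 39)*(l + l)) = -4 + 2*((-39 + l)*(2*l)) = -4 + 2*(2*l*(-39 + l)) = -4 + 4*l*(-39 + l))
b(w(7, 3))² = (-4 - 156*(6 + 7)/(5 + 3) + 4*((6 + 7)/(5 + 3))²)² = (-4 - 156*13/8 + 4*(13/8)²)² = (-4 - 507/2 + 4*(169/64))² = (-4 - 507/2 + 169/16)² = (-3951/16)² = 15610401/256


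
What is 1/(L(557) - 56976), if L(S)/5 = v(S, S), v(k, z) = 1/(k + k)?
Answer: -1114/63471259 ≈ -1.7551e-5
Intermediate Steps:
v(k, z) = 1/(2*k)
L(S) = 5/(2*S) (L(S) = 5*(1/(2*S)) = 5/(2*S))
1/(L(557) - 56976) = 1/((5/2)/557 - 56976) = 1/((5/2)*(1/557) - 56976) = 1/(5/1114 - 56976) = 1/(-63471259/1114) = -1114/63471259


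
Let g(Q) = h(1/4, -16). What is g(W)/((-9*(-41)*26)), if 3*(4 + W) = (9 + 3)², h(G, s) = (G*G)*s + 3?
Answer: 1/4797 ≈ 0.00020846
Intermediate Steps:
h(G, s) = 3 + s*G² (h(G, s) = G²*s + 3 = s*G² + 3 = 3 + s*G²)
W = 44 (W = -4 + (9 + 3)²/3 = -4 + (⅓)*12² = -4 + (⅓)*144 = -4 + 48 = 44)
g(Q) = 2 (g(Q) = 3 - 16*(1/4)² = 3 - 16*(¼)² = 3 - 16*1/16 = 3 - 1 = 2)
g(W)/((-9*(-41)*26)) = 2/((-9*(-41)*26)) = 2/((369*26)) = 2/9594 = 2*(1/9594) = 1/4797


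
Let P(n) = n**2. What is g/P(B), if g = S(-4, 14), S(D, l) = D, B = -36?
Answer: -1/324 ≈ -0.0030864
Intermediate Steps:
g = -4
g/P(B) = -4/((-36)**2) = -4/1296 = -4*1/1296 = -1/324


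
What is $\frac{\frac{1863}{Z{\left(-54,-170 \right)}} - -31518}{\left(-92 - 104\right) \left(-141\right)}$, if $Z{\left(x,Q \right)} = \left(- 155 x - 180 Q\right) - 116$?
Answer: $\frac{408200745}{357923048} \approx 1.1405$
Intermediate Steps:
$Z{\left(x,Q \right)} = -116 - 180 Q - 155 x$ ($Z{\left(x,Q \right)} = \left(- 180 Q - 155 x\right) - 116 = -116 - 180 Q - 155 x$)
$\frac{\frac{1863}{Z{\left(-54,-170 \right)}} - -31518}{\left(-92 - 104\right) \left(-141\right)} = \frac{\frac{1863}{-116 - -30600 - -8370} - -31518}{\left(-92 - 104\right) \left(-141\right)} = \frac{\frac{1863}{-116 + 30600 + 8370} + 31518}{\left(-196\right) \left(-141\right)} = \frac{\frac{1863}{38854} + 31518}{27636} = \left(1863 \cdot \frac{1}{38854} + 31518\right) \frac{1}{27636} = \left(\frac{1863}{38854} + 31518\right) \frac{1}{27636} = \frac{1224602235}{38854} \cdot \frac{1}{27636} = \frac{408200745}{357923048}$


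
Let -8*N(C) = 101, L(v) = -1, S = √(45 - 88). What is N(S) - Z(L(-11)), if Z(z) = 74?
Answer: -693/8 ≈ -86.625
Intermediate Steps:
S = I*√43 (S = √(-43) = I*√43 ≈ 6.5574*I)
N(C) = -101/8 (N(C) = -⅛*101 = -101/8)
N(S) - Z(L(-11)) = -101/8 - 1*74 = -101/8 - 74 = -693/8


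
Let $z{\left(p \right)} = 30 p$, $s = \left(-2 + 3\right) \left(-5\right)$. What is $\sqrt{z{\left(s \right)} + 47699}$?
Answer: $\sqrt{47549} \approx 218.06$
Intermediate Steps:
$s = -5$ ($s = 1 \left(-5\right) = -5$)
$\sqrt{z{\left(s \right)} + 47699} = \sqrt{30 \left(-5\right) + 47699} = \sqrt{-150 + 47699} = \sqrt{47549}$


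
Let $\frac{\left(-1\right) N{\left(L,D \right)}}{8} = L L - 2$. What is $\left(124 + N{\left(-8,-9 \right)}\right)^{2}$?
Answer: $138384$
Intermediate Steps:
$N{\left(L,D \right)} = 16 - 8 L^{2}$ ($N{\left(L,D \right)} = - 8 \left(L L - 2\right) = - 8 \left(L^{2} - 2\right) = - 8 \left(-2 + L^{2}\right) = 16 - 8 L^{2}$)
$\left(124 + N{\left(-8,-9 \right)}\right)^{2} = \left(124 + \left(16 - 8 \left(-8\right)^{2}\right)\right)^{2} = \left(124 + \left(16 - 512\right)\right)^{2} = \left(124 - 496\right)^{2} = \left(-372\right)^{2} = 138384$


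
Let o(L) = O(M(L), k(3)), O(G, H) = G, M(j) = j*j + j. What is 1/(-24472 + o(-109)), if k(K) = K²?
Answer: -1/12700 ≈ -7.8740e-5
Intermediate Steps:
M(j) = j + j² (M(j) = j² + j = j + j²)
o(L) = L*(1 + L)
1/(-24472 + o(-109)) = 1/(-24472 - 109*(1 - 109)) = 1/(-24472 - 109*(-108)) = 1/(-24472 + 11772) = 1/(-12700) = -1/12700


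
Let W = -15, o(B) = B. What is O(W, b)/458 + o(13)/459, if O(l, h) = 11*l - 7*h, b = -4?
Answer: -56929/210222 ≈ -0.27080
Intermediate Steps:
O(l, h) = -7*h + 11*l
O(W, b)/458 + o(13)/459 = (-7*(-4) + 11*(-15))/458 + 13/459 = (28 - 165)*(1/458) + 13*(1/459) = -137*1/458 + 13/459 = -137/458 + 13/459 = -56929/210222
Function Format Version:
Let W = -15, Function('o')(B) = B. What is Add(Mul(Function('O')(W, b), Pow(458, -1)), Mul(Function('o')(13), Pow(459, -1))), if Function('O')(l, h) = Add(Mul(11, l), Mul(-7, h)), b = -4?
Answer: Rational(-56929, 210222) ≈ -0.27080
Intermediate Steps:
Function('O')(l, h) = Add(Mul(-7, h), Mul(11, l))
Add(Mul(Function('O')(W, b), Pow(458, -1)), Mul(Function('o')(13), Pow(459, -1))) = Add(Mul(Add(Mul(-7, -4), Mul(11, -15)), Pow(458, -1)), Mul(13, Pow(459, -1))) = Add(Mul(Add(28, -165), Rational(1, 458)), Mul(13, Rational(1, 459))) = Add(Mul(-137, Rational(1, 458)), Rational(13, 459)) = Add(Rational(-137, 458), Rational(13, 459)) = Rational(-56929, 210222)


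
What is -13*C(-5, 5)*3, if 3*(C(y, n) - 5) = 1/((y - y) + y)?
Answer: -962/5 ≈ -192.40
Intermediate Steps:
C(y, n) = 5 + 1/(3*y) (C(y, n) = 5 + 1/(3*((y - y) + y)) = 5 + 1/(3*(0 + y)) = 5 + 1/(3*y))
-13*C(-5, 5)*3 = -13*(5 + (1/3)/(-5))*3 = -13*(5 + (1/3)*(-1/5))*3 = -13*(5 - 1/15)*3 = -13*74/15*3 = -962/15*3 = -962/5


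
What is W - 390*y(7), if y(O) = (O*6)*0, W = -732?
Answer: -732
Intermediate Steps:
y(O) = 0 (y(O) = (6*O)*0 = 0)
W - 390*y(7) = -732 - 390*0 = -732 + 0 = -732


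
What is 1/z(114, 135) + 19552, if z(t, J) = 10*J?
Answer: 26395201/1350 ≈ 19552.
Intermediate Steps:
1/z(114, 135) + 19552 = 1/(10*135) + 19552 = 1/1350 + 19552 = 26395201/1350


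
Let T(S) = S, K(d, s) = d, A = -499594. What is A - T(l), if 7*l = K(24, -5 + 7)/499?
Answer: -1745081866/3493 ≈ -4.9959e+5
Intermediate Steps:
l = 24/3493 (l = (24/499)/7 = (24*(1/499))/7 = (⅐)*(24/499) = 24/3493 ≈ 0.0068709)
A - T(l) = -499594 - 1*24/3493 = -499594 - 24/3493 = -1745081866/3493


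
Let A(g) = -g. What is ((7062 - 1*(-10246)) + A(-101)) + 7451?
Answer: 24860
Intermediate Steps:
((7062 - 1*(-10246)) + A(-101)) + 7451 = ((7062 - 1*(-10246)) - 1*(-101)) + 7451 = ((7062 + 10246) + 101) + 7451 = (17308 + 101) + 7451 = 17409 + 7451 = 24860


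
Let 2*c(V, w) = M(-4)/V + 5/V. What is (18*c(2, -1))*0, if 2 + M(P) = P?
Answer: 0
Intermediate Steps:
M(P) = -2 + P
c(V, w) = -1/(2*V) (c(V, w) = ((-2 - 4)/V + 5/V)/2 = (-6/V + 5/V)/2 = (-1/V)/2 = -1/(2*V))
(18*c(2, -1))*0 = (18*(-½/2))*0 = (18*(-½*½))*0 = (18*(-¼))*0 = -9/2*0 = 0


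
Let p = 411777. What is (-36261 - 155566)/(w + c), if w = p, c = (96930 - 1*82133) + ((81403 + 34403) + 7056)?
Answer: -191827/549436 ≈ -0.34913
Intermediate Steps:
c = 137659 (c = (96930 - 82133) + (115806 + 7056) = 14797 + 122862 = 137659)
w = 411777
(-36261 - 155566)/(w + c) = (-36261 - 155566)/(411777 + 137659) = -191827/549436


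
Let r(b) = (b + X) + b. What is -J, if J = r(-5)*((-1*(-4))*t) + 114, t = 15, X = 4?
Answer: 246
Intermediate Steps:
r(b) = 4 + 2*b (r(b) = (b + 4) + b = (4 + b) + b = 4 + 2*b)
J = -246 (J = (4 + 2*(-5))*(-1*(-4)*15) + 114 = (4 - 10)*(4*15) + 114 = -6*60 + 114 = -360 + 114 = -246)
-J = -1*(-246) = 246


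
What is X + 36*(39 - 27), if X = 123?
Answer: 555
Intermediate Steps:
X + 36*(39 - 27) = 123 + 36*(39 - 27) = 123 + 36*12 = 123 + 432 = 555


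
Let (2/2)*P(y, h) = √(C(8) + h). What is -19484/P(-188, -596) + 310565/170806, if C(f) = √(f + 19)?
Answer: 310565/170806 + 19484*I/√(596 - 3*√3) ≈ 1.8182 + 801.6*I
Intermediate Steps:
C(f) = √(19 + f)
P(y, h) = √(h + 3*√3) (P(y, h) = √(√(19 + 8) + h) = √(√27 + h) = √(3*√3 + h) = √(h + 3*√3))
-19484/P(-188, -596) + 310565/170806 = -19484/√(-596 + 3*√3) + 310565/170806 = 310565/170806 - 19484/√(-596 + 3*√3)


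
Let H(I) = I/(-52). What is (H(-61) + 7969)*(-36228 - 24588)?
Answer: -6301282596/13 ≈ -4.8471e+8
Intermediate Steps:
H(I) = -I/52 (H(I) = I*(-1/52) = -I/52)
(H(-61) + 7969)*(-36228 - 24588) = (-1/52*(-61) + 7969)*(-36228 - 24588) = (61/52 + 7969)*(-60816) = (414449/52)*(-60816) = -6301282596/13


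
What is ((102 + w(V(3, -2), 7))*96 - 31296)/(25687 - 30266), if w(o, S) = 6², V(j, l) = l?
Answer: 18048/4579 ≈ 3.9415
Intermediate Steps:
w(o, S) = 36
((102 + w(V(3, -2), 7))*96 - 31296)/(25687 - 30266) = ((102 + 36)*96 - 31296)/(25687 - 30266) = (138*96 - 31296)/(-4579) = (13248 - 31296)*(-1/4579) = -18048*(-1/4579) = 18048/4579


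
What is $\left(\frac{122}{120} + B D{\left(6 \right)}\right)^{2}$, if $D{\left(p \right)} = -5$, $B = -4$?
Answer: $\frac{1590121}{3600} \approx 441.7$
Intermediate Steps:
$\left(\frac{122}{120} + B D{\left(6 \right)}\right)^{2} = \left(\frac{122}{120} - -20\right)^{2} = \left(122 \cdot \frac{1}{120} + 20\right)^{2} = \left(\frac{61}{60} + 20\right)^{2} = \left(\frac{1261}{60}\right)^{2} = \frac{1590121}{3600}$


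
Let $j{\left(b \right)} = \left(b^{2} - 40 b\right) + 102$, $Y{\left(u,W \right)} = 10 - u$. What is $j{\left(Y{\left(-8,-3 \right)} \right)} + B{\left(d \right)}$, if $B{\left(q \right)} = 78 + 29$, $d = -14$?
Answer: $-187$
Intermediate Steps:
$j{\left(b \right)} = 102 + b^{2} - 40 b$
$B{\left(q \right)} = 107$
$j{\left(Y{\left(-8,-3 \right)} \right)} + B{\left(d \right)} = \left(102 + \left(10 - -8\right)^{2} - 40 \left(10 - -8\right)\right) + 107 = \left(102 + \left(10 + 8\right)^{2} - 40 \left(10 + 8\right)\right) + 107 = \left(102 + 18^{2} - 720\right) + 107 = \left(102 + 324 - 720\right) + 107 = -294 + 107 = -187$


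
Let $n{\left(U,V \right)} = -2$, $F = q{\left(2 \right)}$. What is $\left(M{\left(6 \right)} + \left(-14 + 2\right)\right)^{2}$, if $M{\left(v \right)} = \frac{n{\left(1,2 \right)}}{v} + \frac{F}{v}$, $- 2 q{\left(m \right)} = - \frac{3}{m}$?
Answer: $\frac{85849}{576} \approx 149.04$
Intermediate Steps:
$q{\left(m \right)} = \frac{3}{2 m}$ ($q{\left(m \right)} = - \frac{\left(-3\right) \frac{1}{m}}{2} = \frac{3}{2 m}$)
$F = \frac{3}{4}$ ($F = \frac{3}{2 \cdot 2} = \frac{3}{2} \cdot \frac{1}{2} = \frac{3}{4} \approx 0.75$)
$M{\left(v \right)} = - \frac{5}{4 v}$ ($M{\left(v \right)} = - \frac{2}{v} + \frac{3}{4 v} = - \frac{5}{4 v}$)
$\left(M{\left(6 \right)} + \left(-14 + 2\right)\right)^{2} = \left(- \frac{5}{4 \cdot 6} + \left(-14 + 2\right)\right)^{2} = \left(\left(- \frac{5}{4}\right) \frac{1}{6} - 12\right)^{2} = \left(- \frac{5}{24} - 12\right)^{2} = \left(- \frac{293}{24}\right)^{2} = \frac{85849}{576}$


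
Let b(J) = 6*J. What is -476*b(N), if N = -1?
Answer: 2856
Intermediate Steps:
-476*b(N) = -2856*(-1) = -476*(-6) = 2856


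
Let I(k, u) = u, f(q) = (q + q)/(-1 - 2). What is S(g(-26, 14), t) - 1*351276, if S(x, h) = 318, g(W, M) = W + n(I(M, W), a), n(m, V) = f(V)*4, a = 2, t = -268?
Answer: -350958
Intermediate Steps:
f(q) = -2*q/3 (f(q) = (2*q)/(-3) = (2*q)*(-⅓) = -2*q/3)
n(m, V) = -8*V/3 (n(m, V) = -2*V/3*4 = -8*V/3)
g(W, M) = -16/3 + W (g(W, M) = W - 8/3*2 = W - 16/3 = -16/3 + W)
S(g(-26, 14), t) - 1*351276 = 318 - 1*351276 = 318 - 351276 = -350958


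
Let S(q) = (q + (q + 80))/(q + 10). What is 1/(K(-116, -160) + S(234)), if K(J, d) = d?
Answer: -61/9623 ≈ -0.0063390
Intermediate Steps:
S(q) = (80 + 2*q)/(10 + q) (S(q) = (q + (80 + q))/(10 + q) = (80 + 2*q)/(10 + q))
1/(K(-116, -160) + S(234)) = 1/(-160 + 2*(40 + 234)/(10 + 234)) = 1/(-160 + 2*274/244) = 1/(-160 + 2*(1/244)*274) = 1/(-160 + 137/61) = 1/(-9623/61) = -61/9623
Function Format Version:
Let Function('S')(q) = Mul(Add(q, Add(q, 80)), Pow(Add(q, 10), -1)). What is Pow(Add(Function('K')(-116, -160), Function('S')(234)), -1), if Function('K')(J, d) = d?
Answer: Rational(-61, 9623) ≈ -0.0063390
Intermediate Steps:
Function('S')(q) = Mul(Pow(Add(10, q), -1), Add(80, Mul(2, q))) (Function('S')(q) = Mul(Add(q, Add(80, q)), Pow(Add(10, q), -1)) = Mul(Add(80, Mul(2, q)), Pow(Add(10, q), -1)) = Mul(Pow(Add(10, q), -1), Add(80, Mul(2, q))))
Pow(Add(Function('K')(-116, -160), Function('S')(234)), -1) = Pow(Add(-160, Mul(2, Pow(Add(10, 234), -1), Add(40, 234))), -1) = Pow(Add(-160, Mul(2, Pow(244, -1), 274)), -1) = Pow(Add(-160, Mul(2, Rational(1, 244), 274)), -1) = Pow(Add(-160, Rational(137, 61)), -1) = Pow(Rational(-9623, 61), -1) = Rational(-61, 9623)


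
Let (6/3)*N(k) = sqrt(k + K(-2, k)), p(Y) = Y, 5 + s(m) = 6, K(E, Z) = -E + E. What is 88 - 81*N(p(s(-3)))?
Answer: 95/2 ≈ 47.500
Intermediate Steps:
K(E, Z) = 0
s(m) = 1 (s(m) = -5 + 6 = 1)
N(k) = sqrt(k)/2 (N(k) = sqrt(k + 0)/2 = sqrt(k)/2)
88 - 81*N(p(s(-3))) = 88 - 81*sqrt(1)/2 = 88 - 81/2 = 95/2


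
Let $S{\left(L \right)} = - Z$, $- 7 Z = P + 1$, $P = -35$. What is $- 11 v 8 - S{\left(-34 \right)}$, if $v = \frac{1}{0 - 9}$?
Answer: $\frac{922}{63} \approx 14.635$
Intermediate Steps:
$Z = \frac{34}{7}$ ($Z = - \frac{-35 + 1}{7} = \left(- \frac{1}{7}\right) \left(-34\right) = \frac{34}{7} \approx 4.8571$)
$v = - \frac{1}{9}$ ($v = \frac{1}{-9} = - \frac{1}{9} \approx -0.11111$)
$S{\left(L \right)} = - \frac{34}{7}$ ($S{\left(L \right)} = \left(-1\right) \frac{34}{7} = - \frac{34}{7}$)
$- 11 v 8 - S{\left(-34 \right)} = \left(-11\right) \left(- \frac{1}{9}\right) 8 - - \frac{34}{7} = \frac{11}{9} \cdot 8 + \frac{34}{7} = \frac{88}{9} + \frac{34}{7} = \frac{922}{63}$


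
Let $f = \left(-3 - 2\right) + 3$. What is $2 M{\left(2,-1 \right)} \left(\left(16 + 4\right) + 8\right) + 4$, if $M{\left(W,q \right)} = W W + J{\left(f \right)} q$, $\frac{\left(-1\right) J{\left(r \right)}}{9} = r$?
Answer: $-780$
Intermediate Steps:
$f = -2$ ($f = -5 + 3 = -2$)
$J{\left(r \right)} = - 9 r$
$M{\left(W,q \right)} = W^{2} + 18 q$ ($M{\left(W,q \right)} = W W + \left(-9\right) \left(-2\right) q = W^{2} + 18 q$)
$2 M{\left(2,-1 \right)} \left(\left(16 + 4\right) + 8\right) + 4 = 2 \left(2^{2} + 18 \left(-1\right)\right) \left(\left(16 + 4\right) + 8\right) + 4 = 2 \left(4 - 18\right) \left(20 + 8\right) + 4 = 2 \left(-14\right) 28 + 4 = \left(-28\right) 28 + 4 = -784 + 4 = -780$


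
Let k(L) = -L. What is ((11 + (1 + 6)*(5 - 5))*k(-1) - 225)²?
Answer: 45796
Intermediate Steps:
((11 + (1 + 6)*(5 - 5))*k(-1) - 225)² = ((11 + (1 + 6)*(5 - 5))*(-1*(-1)) - 225)² = ((11 + 7*0)*1 - 225)² = ((11 + 0)*1 - 225)² = (11*1 - 225)² = (11 - 225)² = (-214)² = 45796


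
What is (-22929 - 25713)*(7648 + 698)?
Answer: -405966132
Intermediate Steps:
(-22929 - 25713)*(7648 + 698) = -48642*8346 = -405966132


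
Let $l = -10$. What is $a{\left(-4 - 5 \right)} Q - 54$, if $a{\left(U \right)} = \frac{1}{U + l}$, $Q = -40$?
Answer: $- \frac{986}{19} \approx -51.895$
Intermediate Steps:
$a{\left(U \right)} = \frac{1}{-10 + U}$ ($a{\left(U \right)} = \frac{1}{U - 10} = \frac{1}{-10 + U}$)
$a{\left(-4 - 5 \right)} Q - 54 = \frac{1}{-10 - 9} \left(-40\right) - 54 = \frac{1}{-19} \left(-40\right) - 54 = \left(- \frac{1}{19}\right) \left(-40\right) - 54 = \frac{40}{19} - 54 = - \frac{986}{19}$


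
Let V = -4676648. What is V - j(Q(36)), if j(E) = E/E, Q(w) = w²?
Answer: -4676649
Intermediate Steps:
j(E) = 1
V - j(Q(36)) = -4676648 - 1*1 = -4676648 - 1 = -4676649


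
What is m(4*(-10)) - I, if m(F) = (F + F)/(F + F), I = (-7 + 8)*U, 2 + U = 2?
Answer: 1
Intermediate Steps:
U = 0 (U = -2 + 2 = 0)
I = 0 (I = (-7 + 8)*0 = 1*0 = 0)
m(F) = 1 (m(F) = (2*F)/((2*F)) = (2*F)*(1/(2*F)) = 1)
m(4*(-10)) - I = 1 - 1*0 = 1 + 0 = 1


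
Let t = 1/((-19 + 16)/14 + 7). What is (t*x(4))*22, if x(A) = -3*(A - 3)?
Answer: -924/95 ≈ -9.7263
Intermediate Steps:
x(A) = 9 - 3*A (x(A) = -3*(-3 + A) = 9 - 3*A)
t = 14/95 (t = 1/(-3*1/14 + 7) = 1/(-3/14 + 7) = 1/(95/14) = 14/95 ≈ 0.14737)
(t*x(4))*22 = (14*(9 - 3*4)/95)*22 = (14*(9 - 12)/95)*22 = ((14/95)*(-3))*22 = -42/95*22 = -924/95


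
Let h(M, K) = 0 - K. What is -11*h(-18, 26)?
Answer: 286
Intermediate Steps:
h(M, K) = -K
-11*h(-18, 26) = -(-11)*26 = -11*(-26) = 286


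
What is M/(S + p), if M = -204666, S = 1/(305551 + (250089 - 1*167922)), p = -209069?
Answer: 79352692188/81059814541 ≈ 0.97894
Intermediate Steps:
S = 1/387718 (S = 1/(305551 + (250089 - 167922)) = 1/(305551 + 82167) = 1/387718 ≈ 2.5792e-6)
M/(S + p) = -204666/(1/387718 - 209069) = -204666/(-81059814541/387718) = -204666*(-387718/81059814541) = 79352692188/81059814541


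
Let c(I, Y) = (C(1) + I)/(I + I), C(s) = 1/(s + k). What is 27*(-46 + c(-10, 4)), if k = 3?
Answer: -98307/80 ≈ -1228.8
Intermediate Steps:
C(s) = 1/(3 + s) (C(s) = 1/(s + 3) = 1/(3 + s))
c(I, Y) = (¼ + I)/(2*I) (c(I, Y) = (1/(3 + 1) + I)/(I + I) = (1/4 + I)/((2*I)) = (¼ + I)*(1/(2*I)) = (¼ + I)/(2*I))
27*(-46 + c(-10, 4)) = 27*(-46 + (⅛)*(1 + 4*(-10))/(-10)) = 27*(-46 + (⅛)*(-⅒)*(1 - 40)) = 27*(-46 + (⅛)*(-⅒)*(-39)) = 27*(-46 + 39/80) = 27*(-3641/80) = -98307/80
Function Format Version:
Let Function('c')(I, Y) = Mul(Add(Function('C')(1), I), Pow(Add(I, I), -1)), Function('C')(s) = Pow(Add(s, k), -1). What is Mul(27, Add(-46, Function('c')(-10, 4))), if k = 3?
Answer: Rational(-98307, 80) ≈ -1228.8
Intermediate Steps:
Function('C')(s) = Pow(Add(3, s), -1) (Function('C')(s) = Pow(Add(s, 3), -1) = Pow(Add(3, s), -1))
Function('c')(I, Y) = Mul(Rational(1, 2), Pow(I, -1), Add(Rational(1, 4), I)) (Function('c')(I, Y) = Mul(Add(Pow(Add(3, 1), -1), I), Pow(Add(I, I), -1)) = Mul(Add(Pow(4, -1), I), Pow(Mul(2, I), -1)) = Mul(Add(Rational(1, 4), I), Mul(Rational(1, 2), Pow(I, -1))) = Mul(Rational(1, 2), Pow(I, -1), Add(Rational(1, 4), I)))
Mul(27, Add(-46, Function('c')(-10, 4))) = Mul(27, Add(-46, Mul(Rational(1, 8), Pow(-10, -1), Add(1, Mul(4, -10))))) = Mul(27, Add(-46, Mul(Rational(1, 8), Rational(-1, 10), Add(1, -40)))) = Mul(27, Add(-46, Mul(Rational(1, 8), Rational(-1, 10), -39))) = Mul(27, Add(-46, Rational(39, 80))) = Mul(27, Rational(-3641, 80)) = Rational(-98307, 80)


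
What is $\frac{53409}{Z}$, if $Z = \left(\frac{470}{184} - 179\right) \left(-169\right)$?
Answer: $\frac{1637876}{914459} \approx 1.7911$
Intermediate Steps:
$Z = \frac{2743377}{92}$ ($Z = \left(470 \cdot \frac{1}{184} - 179\right) \left(-169\right) = \left(\frac{235}{92} - 179\right) \left(-169\right) = \left(- \frac{16233}{92}\right) \left(-169\right) = \frac{2743377}{92} \approx 29819.0$)
$\frac{53409}{Z} = \frac{53409}{\frac{2743377}{92}} = 53409 \cdot \frac{92}{2743377} = \frac{1637876}{914459}$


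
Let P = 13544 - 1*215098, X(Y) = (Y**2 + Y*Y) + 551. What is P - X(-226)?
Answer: -304257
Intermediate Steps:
X(Y) = 551 + 2*Y**2 (X(Y) = (Y**2 + Y**2) + 551 = 2*Y**2 + 551 = 551 + 2*Y**2)
P = -201554 (P = 13544 - 215098 = -201554)
P - X(-226) = -201554 - (551 + 2*(-226)**2) = -201554 - (551 + 2*51076) = -201554 - (551 + 102152) = -201554 - 1*102703 = -201554 - 102703 = -304257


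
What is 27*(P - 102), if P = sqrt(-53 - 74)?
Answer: -2754 + 27*I*sqrt(127) ≈ -2754.0 + 304.27*I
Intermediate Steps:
P = I*sqrt(127) (P = sqrt(-127) = I*sqrt(127) ≈ 11.269*I)
27*(P - 102) = 27*(I*sqrt(127) - 102) = 27*(-102 + I*sqrt(127)) = -2754 + 27*I*sqrt(127)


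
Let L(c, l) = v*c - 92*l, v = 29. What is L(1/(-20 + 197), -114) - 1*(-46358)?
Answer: 10061771/177 ≈ 56846.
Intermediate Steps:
L(c, l) = -92*l + 29*c (L(c, l) = 29*c - 92*l = -92*l + 29*c)
L(1/(-20 + 197), -114) - 1*(-46358) = (-92*(-114) + 29/(-20 + 197)) - 1*(-46358) = (10488 + 29/177) + 46358 = 1856405/177 + 46358 = 10061771/177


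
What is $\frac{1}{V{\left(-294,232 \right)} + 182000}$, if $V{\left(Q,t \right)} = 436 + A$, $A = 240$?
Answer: $\frac{1}{182676} \approx 5.4742 \cdot 10^{-6}$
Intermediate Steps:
$V{\left(Q,t \right)} = 676$ ($V{\left(Q,t \right)} = 436 + 240 = 676$)
$\frac{1}{V{\left(-294,232 \right)} + 182000} = \frac{1}{676 + 182000} = \frac{1}{182676}$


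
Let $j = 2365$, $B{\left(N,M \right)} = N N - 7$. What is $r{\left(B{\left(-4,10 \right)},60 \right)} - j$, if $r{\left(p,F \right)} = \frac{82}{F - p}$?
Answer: $- \frac{120533}{51} \approx -2363.4$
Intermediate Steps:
$B{\left(N,M \right)} = -7 + N^{2}$ ($B{\left(N,M \right)} = N^{2} - 7 = -7 + N^{2}$)
$r{\left(B{\left(-4,10 \right)},60 \right)} - j = \frac{82}{60 - \left(-7 + \left(-4\right)^{2}\right)} - 2365 = \frac{82}{60 - \left(-7 + 16\right)} - 2365 = \frac{82}{60 - 9} - 2365 = \frac{82}{51} - 2365 = - \frac{120533}{51}$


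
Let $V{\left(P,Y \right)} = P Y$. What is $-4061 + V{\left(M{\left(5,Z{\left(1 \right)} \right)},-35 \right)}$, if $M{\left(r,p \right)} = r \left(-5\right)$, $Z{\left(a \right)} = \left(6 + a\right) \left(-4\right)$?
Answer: $-3186$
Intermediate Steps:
$Z{\left(a \right)} = -24 - 4 a$
$M{\left(r,p \right)} = - 5 r$
$-4061 + V{\left(M{\left(5,Z{\left(1 \right)} \right)},-35 \right)} = -4061 + \left(-5\right) 5 \left(-35\right) = -4061 - -875 = -4061 + 875 = -3186$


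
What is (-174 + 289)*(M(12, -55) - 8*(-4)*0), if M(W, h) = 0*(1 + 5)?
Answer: 0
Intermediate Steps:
M(W, h) = 0 (M(W, h) = 0*6 = 0)
(-174 + 289)*(M(12, -55) - 8*(-4)*0) = (-174 + 289)*(0 - 8*(-4)*0) = 115*(0 + 32*0) = 115*(0 + 0) = 115*0 = 0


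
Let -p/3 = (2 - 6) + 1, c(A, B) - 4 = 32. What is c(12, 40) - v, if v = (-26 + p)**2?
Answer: -253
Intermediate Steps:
c(A, B) = 36 (c(A, B) = 4 + 32 = 36)
p = 9 (p = -3*((2 - 6) + 1) = -3*(-4 + 1) = -3*(-3) = 9)
v = 289 (v = (-26 + 9)**2 = (-17)**2 = 289)
c(12, 40) - v = 36 - 1*289 = 36 - 289 = -253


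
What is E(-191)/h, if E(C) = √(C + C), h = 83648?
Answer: I*√382/83648 ≈ 0.00023366*I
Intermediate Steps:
E(C) = √2*√C (E(C) = √(2*C) = √2*√C)
E(-191)/h = (√2*√(-191))/83648 = (√2*(I*√191))*(1/83648) = (I*√382)*(1/83648) = I*√382/83648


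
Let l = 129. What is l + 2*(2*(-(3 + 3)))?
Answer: 105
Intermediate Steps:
l + 2*(2*(-(3 + 3))) = 129 + 2*(2*(-(3 + 3))) = 129 + 2*(2*(-1*6)) = 129 + 2*(2*(-6)) = 129 + 2*(-12) = 129 - 24 = 105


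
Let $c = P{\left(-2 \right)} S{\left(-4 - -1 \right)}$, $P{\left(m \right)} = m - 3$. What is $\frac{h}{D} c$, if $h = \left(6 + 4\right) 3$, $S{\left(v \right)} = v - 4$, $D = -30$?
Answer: $-35$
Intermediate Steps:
$P{\left(m \right)} = -3 + m$ ($P{\left(m \right)} = m - 3 = -3 + m$)
$S{\left(v \right)} = -4 + v$
$c = 35$ ($c = \left(-3 - 2\right) \left(-4 - 3\right) = - 5 \left(-4 + \left(-4 + 1\right)\right) = - 5 \left(-4 - 3\right) = \left(-5\right) \left(-7\right) = 35$)
$h = 30$ ($h = 10 \cdot 3 = 30$)
$\frac{h}{D} c = \frac{30}{-30} \cdot 35 = 30 \left(- \frac{1}{30}\right) 35 = \left(-1\right) 35 = -35$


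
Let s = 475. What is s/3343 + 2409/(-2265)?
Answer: -2325804/2523965 ≈ -0.92149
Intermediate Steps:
s/3343 + 2409/(-2265) = 475/3343 + 2409/(-2265) = 475*(1/3343) + 2409*(-1/2265) = 475/3343 - 803/755 = -2325804/2523965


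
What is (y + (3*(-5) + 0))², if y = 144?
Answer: 16641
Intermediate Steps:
(y + (3*(-5) + 0))² = (144 + (3*(-5) + 0))² = (144 + (-15 + 0))² = (144 - 15)² = 129² = 16641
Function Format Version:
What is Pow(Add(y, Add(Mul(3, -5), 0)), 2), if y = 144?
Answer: 16641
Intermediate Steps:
Pow(Add(y, Add(Mul(3, -5), 0)), 2) = Pow(Add(144, Add(Mul(3, -5), 0)), 2) = Pow(Add(144, Add(-15, 0)), 2) = Pow(Add(144, -15), 2) = Pow(129, 2) = 16641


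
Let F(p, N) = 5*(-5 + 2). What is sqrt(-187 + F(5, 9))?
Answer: I*sqrt(202) ≈ 14.213*I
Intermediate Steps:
F(p, N) = -15 (F(p, N) = 5*(-3) = -15)
sqrt(-187 + F(5, 9)) = sqrt(-187 - 15) = sqrt(-202) = I*sqrt(202)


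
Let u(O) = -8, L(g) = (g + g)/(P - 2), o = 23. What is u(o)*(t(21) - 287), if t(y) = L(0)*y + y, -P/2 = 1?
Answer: 2128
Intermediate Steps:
P = -2 (P = -2*1 = -2)
L(g) = -g/2 (L(g) = (g + g)/(-2 - 2) = (2*g)/(-4) = (2*g)*(-¼) = -g/2)
t(y) = y (t(y) = (-½*0)*y + y = 0*y + y = 0 + y = y)
u(o)*(t(21) - 287) = -8*(21 - 287) = -8*(-266) = 2128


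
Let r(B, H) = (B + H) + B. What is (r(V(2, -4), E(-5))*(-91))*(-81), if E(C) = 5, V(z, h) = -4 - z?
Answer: -51597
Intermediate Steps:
r(B, H) = H + 2*B
(r(V(2, -4), E(-5))*(-91))*(-81) = ((5 + 2*(-4 - 1*2))*(-91))*(-81) = ((5 + 2*(-4 - 2))*(-91))*(-81) = ((5 + 2*(-6))*(-91))*(-81) = ((5 - 12)*(-91))*(-81) = -7*(-91)*(-81) = 637*(-81) = -51597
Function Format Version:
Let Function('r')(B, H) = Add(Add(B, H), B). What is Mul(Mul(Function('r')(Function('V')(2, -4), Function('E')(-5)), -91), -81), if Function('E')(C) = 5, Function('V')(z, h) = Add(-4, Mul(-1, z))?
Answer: -51597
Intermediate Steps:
Function('r')(B, H) = Add(H, Mul(2, B))
Mul(Mul(Function('r')(Function('V')(2, -4), Function('E')(-5)), -91), -81) = Mul(Mul(Add(5, Mul(2, Add(-4, Mul(-1, 2)))), -91), -81) = Mul(Mul(Add(5, Mul(2, Add(-4, -2))), -91), -81) = Mul(Mul(Add(5, Mul(2, -6)), -91), -81) = Mul(Mul(Add(5, -12), -91), -81) = Mul(Mul(-7, -91), -81) = Mul(637, -81) = -51597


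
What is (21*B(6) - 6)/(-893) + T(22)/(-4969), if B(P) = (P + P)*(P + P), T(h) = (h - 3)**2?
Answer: -15318815/4437317 ≈ -3.4523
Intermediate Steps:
T(h) = (-3 + h)**2
B(P) = 4*P**2 (B(P) = (2*P)*(2*P) = 4*P**2)
(21*B(6) - 6)/(-893) + T(22)/(-4969) = (21*(4*6**2) - 6)/(-893) + (-3 + 22)**2/(-4969) = (21*(4*36) - 6)*(-1/893) + 19**2*(-1/4969) = (21*144 - 6)*(-1/893) + 361*(-1/4969) = (3024 - 6)*(-1/893) - 361/4969 = 3018*(-1/893) - 361/4969 = -3018/893 - 361/4969 = -15318815/4437317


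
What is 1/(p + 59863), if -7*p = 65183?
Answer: 7/353858 ≈ 1.9782e-5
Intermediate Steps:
p = -65183/7 (p = -1/7*65183 = -65183/7 ≈ -9311.9)
1/(p + 59863) = 1/(-65183/7 + 59863) = 1/(353858/7) = 7/353858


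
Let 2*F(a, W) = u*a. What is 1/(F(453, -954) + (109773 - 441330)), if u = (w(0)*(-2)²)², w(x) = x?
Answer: -1/331557 ≈ -3.0161e-6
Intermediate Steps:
u = 0 (u = (0*(-2)²)² = (0*4)² = 0² = 0)
F(a, W) = 0 (F(a, W) = (0*a)/2 = (½)*0 = 0)
1/(F(453, -954) + (109773 - 441330)) = 1/(0 + (109773 - 441330)) = 1/(0 - 331557) = 1/(-331557) = -1/331557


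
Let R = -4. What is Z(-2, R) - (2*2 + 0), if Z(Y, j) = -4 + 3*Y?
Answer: -14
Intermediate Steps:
Z(-2, R) - (2*2 + 0) = (-4 + 3*(-2)) - (2*2 + 0) = (-4 - 6) - (4 + 0) = -10 - 1*4 = -10 - 4 = -14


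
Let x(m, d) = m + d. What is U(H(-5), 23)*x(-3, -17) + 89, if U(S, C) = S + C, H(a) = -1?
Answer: -351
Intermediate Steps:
x(m, d) = d + m
U(S, C) = C + S
U(H(-5), 23)*x(-3, -17) + 89 = (23 - 1)*(-17 - 3) + 89 = 22*(-20) + 89 = -440 + 89 = -351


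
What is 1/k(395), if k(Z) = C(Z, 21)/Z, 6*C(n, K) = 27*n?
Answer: 2/9 ≈ 0.22222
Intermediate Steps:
C(n, K) = 9*n/2 (C(n, K) = (27*n)/6 = 9*n/2)
k(Z) = 9/2 (k(Z) = (9*Z/2)/Z = 9/2)
1/k(395) = 1/(9/2) = 2/9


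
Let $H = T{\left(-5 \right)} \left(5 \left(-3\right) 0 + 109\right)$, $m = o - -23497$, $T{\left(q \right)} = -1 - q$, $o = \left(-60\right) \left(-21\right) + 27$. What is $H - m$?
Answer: $-24348$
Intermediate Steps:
$o = 1287$ ($o = 1260 + 27 = 1287$)
$m = 24784$ ($m = 1287 - -23497 = 1287 + 23497 = 24784$)
$H = 436$ ($H = \left(-1 - -5\right) \left(5 \left(-3\right) 0 + 109\right) = \left(-1 + 5\right) \left(\left(-15\right) 0 + 109\right) = 4 \left(0 + 109\right) = 4 \cdot 109 = 436$)
$H - m = 436 - 24784 = -24348$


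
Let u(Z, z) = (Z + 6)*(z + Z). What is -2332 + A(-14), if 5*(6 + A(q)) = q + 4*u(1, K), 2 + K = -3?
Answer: -11816/5 ≈ -2363.2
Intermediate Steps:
K = -5 (K = -2 - 3 = -5)
u(Z, z) = (6 + Z)*(Z + z)
A(q) = -142/5 + q/5 (A(q) = -6 + (q + 4*(1² + 6*1 + 6*(-5) + 1*(-5)))/5 = -6 + (q + 4*(1 + 6 - 30 - 5))/5 = -6 + (q + 4*(-28))/5 = -6 + (q - 112)/5 = -6 + (-112 + q)/5 = -6 + (-112/5 + q/5) = -142/5 + q/5)
-2332 + A(-14) = -2332 + (-142/5 + (⅕)*(-14)) = -2332 + (-142/5 - 14/5) = -2332 - 156/5 = -11816/5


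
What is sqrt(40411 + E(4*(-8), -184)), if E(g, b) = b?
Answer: sqrt(40227) ≈ 200.57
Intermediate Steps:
sqrt(40411 + E(4*(-8), -184)) = sqrt(40411 - 184) = sqrt(40227)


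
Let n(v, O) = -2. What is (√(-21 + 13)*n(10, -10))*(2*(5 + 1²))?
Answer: -48*I*√2 ≈ -67.882*I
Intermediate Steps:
(√(-21 + 13)*n(10, -10))*(2*(5 + 1²)) = (√(-21 + 13)*(-2))*(2*(5 + 1²)) = (√(-8)*(-2))*(2*(5 + 1)) = ((2*I*√2)*(-2))*(2*6) = -4*I*√2*12 = -48*I*√2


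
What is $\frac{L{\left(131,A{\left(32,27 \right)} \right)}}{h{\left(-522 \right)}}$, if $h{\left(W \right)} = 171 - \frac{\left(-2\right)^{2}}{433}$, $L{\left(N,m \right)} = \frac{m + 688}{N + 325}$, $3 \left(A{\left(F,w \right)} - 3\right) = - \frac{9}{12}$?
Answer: $\frac{398793}{45015712} \approx 0.008859$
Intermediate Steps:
$A{\left(F,w \right)} = \frac{11}{4}$ ($A{\left(F,w \right)} = 3 + \frac{\left(-9\right) \frac{1}{12}}{3} = 3 + \frac{1}{3} \left(- \frac{3}{4}\right) = 3 - \frac{1}{4} = \frac{11}{4}$)
$L{\left(N,m \right)} = \frac{688 + m}{325 + N}$
$h{\left(W \right)} = \frac{74039}{433}$ ($h{\left(W \right)} = 171 - 4 \cdot \frac{1}{433} = 171 - \frac{4}{433} = \frac{74039}{433}$)
$\frac{L{\left(131,A{\left(32,27 \right)} \right)}}{h{\left(-522 \right)}} = \frac{\frac{1}{325 + 131} \left(688 + \frac{11}{4}\right)}{\frac{74039}{433}} = \frac{1}{456} \cdot \frac{2763}{4} \cdot \frac{433}{74039} = \frac{921}{608} \cdot \frac{433}{74039} = \frac{398793}{45015712}$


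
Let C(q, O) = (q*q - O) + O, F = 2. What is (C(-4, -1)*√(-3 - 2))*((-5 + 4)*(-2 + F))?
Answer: 0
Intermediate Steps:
C(q, O) = q² (C(q, O) = (q² - O) + O = q²)
(C(-4, -1)*√(-3 - 2))*((-5 + 4)*(-2 + F)) = ((-4)²*√(-3 - 2))*((-5 + 4)*(-2 + 2)) = (16*√(-5))*(-1*0) = (16*(I*√5))*0 = (16*I*√5)*0 = 0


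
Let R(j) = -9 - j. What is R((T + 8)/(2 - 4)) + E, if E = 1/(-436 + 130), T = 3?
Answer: -536/153 ≈ -3.5033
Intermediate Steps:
E = -1/306 (E = 1/(-306) = -1/306 ≈ -0.0032680)
R((T + 8)/(2 - 4)) + E = (-9 - (3 + 8)/(2 - 4)) - 1/306 = (-9 - 11/(-2)) - 1/306 = (-9 - 11*(-1)/2) - 1/306 = (-9 - 1*(-11/2)) - 1/306 = (-9 + 11/2) - 1/306 = -7/2 - 1/306 = -536/153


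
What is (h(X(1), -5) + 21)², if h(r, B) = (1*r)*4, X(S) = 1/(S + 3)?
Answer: 484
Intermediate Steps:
X(S) = 1/(3 + S)
h(r, B) = 4*r (h(r, B) = r*4 = 4*r)
(h(X(1), -5) + 21)² = (4/(3 + 1) + 21)² = (4/4 + 21)² = (4*(¼) + 21)² = (1 + 21)² = 22² = 484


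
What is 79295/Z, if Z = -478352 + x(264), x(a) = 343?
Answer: -79295/478009 ≈ -0.16589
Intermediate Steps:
Z = -478009 (Z = -478352 + 343 = -478009)
79295/Z = 79295/(-478009) = 79295*(-1/478009) = -79295/478009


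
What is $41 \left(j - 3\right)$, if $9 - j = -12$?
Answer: $738$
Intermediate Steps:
$j = 21$ ($j = 9 - -12 = 9 + 12 = 21$)
$41 \left(j - 3\right) = 41 \left(21 - 3\right) = 41 \cdot 18 = 738$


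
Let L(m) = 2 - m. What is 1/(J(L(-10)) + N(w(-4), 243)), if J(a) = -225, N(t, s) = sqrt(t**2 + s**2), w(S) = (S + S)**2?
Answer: 45/2504 + sqrt(63145)/12520 ≈ 0.038042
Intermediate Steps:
w(S) = 4*S**2 (w(S) = (2*S)**2 = 4*S**2)
N(t, s) = sqrt(s**2 + t**2)
1/(J(L(-10)) + N(w(-4), 243)) = 1/(-225 + sqrt(243**2 + (4*(-4)**2)**2)) = 1/(-225 + sqrt(59049 + (4*16)**2)) = 1/(-225 + sqrt(59049 + 64**2)) = 1/(-225 + sqrt(59049 + 4096)) = 1/(-225 + sqrt(63145))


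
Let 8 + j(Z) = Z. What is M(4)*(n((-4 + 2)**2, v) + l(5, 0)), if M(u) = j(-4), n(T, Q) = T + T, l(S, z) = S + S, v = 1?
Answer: -216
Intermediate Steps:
l(S, z) = 2*S
j(Z) = -8 + Z
n(T, Q) = 2*T
M(u) = -12 (M(u) = -8 - 4 = -12)
M(4)*(n((-4 + 2)**2, v) + l(5, 0)) = -12*(2*(-4 + 2)**2 + 2*5) = -12*(2*(-2)**2 + 10) = -12*(2*4 + 10) = -12*(8 + 10) = -12*18 = -216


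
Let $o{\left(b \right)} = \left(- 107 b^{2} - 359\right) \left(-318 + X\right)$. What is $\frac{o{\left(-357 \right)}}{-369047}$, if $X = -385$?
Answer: $- \frac{9587093606}{369047} \approx -25978.0$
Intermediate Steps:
$o{\left(b \right)} = 252377 + 75221 b^{2}$ ($o{\left(b \right)} = \left(- 107 b^{2} - 359\right) \left(-318 - 385\right) = \left(-359 - 107 b^{2}\right) \left(-703\right) = 252377 + 75221 b^{2}$)
$\frac{o{\left(-357 \right)}}{-369047} = \frac{252377 + 75221 \left(-357\right)^{2}}{-369047} = \left(252377 + 75221 \cdot 127449\right) \left(- \frac{1}{369047}\right) = \left(252377 + 9586841229\right) \left(- \frac{1}{369047}\right) = 9587093606 \left(- \frac{1}{369047}\right) = - \frac{9587093606}{369047}$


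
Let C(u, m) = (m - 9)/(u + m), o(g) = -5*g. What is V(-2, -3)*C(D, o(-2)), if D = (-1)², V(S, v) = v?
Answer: -3/11 ≈ -0.27273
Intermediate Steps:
D = 1
C(u, m) = (-9 + m)/(m + u)
V(-2, -3)*C(D, o(-2)) = -3*(-9 - 5*(-2))/(-5*(-2) + 1) = -3*(-9 + 10)/(10 + 1) = -3/11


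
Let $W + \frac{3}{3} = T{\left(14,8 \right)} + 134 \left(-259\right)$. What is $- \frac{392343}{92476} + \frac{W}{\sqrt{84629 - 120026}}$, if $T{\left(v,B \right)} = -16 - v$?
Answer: $- \frac{392343}{92476} + \frac{11579 i \sqrt{437}}{1311} \approx -4.2426 + 184.63 i$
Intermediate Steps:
$W = -34737$ ($W = -1 + \left(\left(-16 - 14\right) + 134 \left(-259\right)\right) = -1 - 34736 = -34737$)
$- \frac{392343}{92476} + \frac{W}{\sqrt{84629 - 120026}} = - \frac{392343}{92476} - \frac{34737}{\sqrt{84629 - 120026}} = \left(-392343\right) \frac{1}{92476} - \frac{34737}{\sqrt{-35397}} = - \frac{392343}{92476} - \frac{34737}{9 i \sqrt{437}} = - \frac{392343}{92476} - 34737 \left(- \frac{i \sqrt{437}}{3933}\right) = - \frac{392343}{92476} + \frac{11579 i \sqrt{437}}{1311}$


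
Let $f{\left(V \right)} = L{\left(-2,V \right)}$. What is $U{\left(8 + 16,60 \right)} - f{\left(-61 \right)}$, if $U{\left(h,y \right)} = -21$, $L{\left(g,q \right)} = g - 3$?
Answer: $-16$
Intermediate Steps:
$L{\left(g,q \right)} = -3 + g$ ($L{\left(g,q \right)} = g - 3 = -3 + g$)
$f{\left(V \right)} = -5$ ($f{\left(V \right)} = -3 - 2 = -5$)
$U{\left(8 + 16,60 \right)} - f{\left(-61 \right)} = -21 - -5 = -21 + 5 = -16$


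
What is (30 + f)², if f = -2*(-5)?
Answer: 1600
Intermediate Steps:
f = 10
(30 + f)² = (30 + 10)² = 40² = 1600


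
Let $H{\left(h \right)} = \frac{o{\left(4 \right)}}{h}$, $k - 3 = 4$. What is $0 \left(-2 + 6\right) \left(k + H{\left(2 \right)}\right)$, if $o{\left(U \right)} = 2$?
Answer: $0$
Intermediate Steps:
$k = 7$ ($k = 3 + 4 = 7$)
$H{\left(h \right)} = \frac{2}{h}$
$0 \left(-2 + 6\right) \left(k + H{\left(2 \right)}\right) = 0 \left(-2 + 6\right) \left(7 + \frac{2}{2}\right) = 0 \cdot 4 \left(7 + 2 \cdot \frac{1}{2}\right) = 0 \left(7 + 1\right) = 0 \cdot 8 = 0$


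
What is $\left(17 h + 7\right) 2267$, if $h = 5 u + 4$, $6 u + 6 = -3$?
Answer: $- \frac{238035}{2} \approx -1.1902 \cdot 10^{5}$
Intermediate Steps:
$u = - \frac{3}{2}$ ($u = -1 + \frac{1}{6} \left(-3\right) = -1 - \frac{1}{2} = - \frac{3}{2} \approx -1.5$)
$h = - \frac{7}{2}$ ($h = 5 \left(- \frac{3}{2}\right) + 4 = - \frac{15}{2} + 4 = - \frac{7}{2} \approx -3.5$)
$\left(17 h + 7\right) 2267 = \left(17 \left(- \frac{7}{2}\right) + 7\right) 2267 = \left(- \frac{119}{2} + 7\right) 2267 = \left(- \frac{105}{2}\right) 2267 = - \frac{238035}{2}$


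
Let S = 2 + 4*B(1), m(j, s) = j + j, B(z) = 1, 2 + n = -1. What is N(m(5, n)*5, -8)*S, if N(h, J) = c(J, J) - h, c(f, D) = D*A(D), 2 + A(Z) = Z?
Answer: 180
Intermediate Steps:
n = -3 (n = -2 - 1 = -3)
m(j, s) = 2*j
A(Z) = -2 + Z
c(f, D) = D*(-2 + D)
N(h, J) = -h + J*(-2 + J) (N(h, J) = J*(-2 + J) - h = -h + J*(-2 + J))
S = 6 (S = 2 + 4*1 = 2 + 4 = 6)
N(m(5, n)*5, -8)*S = (-2*5*5 - 8*(-2 - 8))*6 = (-10*5 - 8*(-10))*6 = (-1*50 + 80)*6 = (-50 + 80)*6 = 30*6 = 180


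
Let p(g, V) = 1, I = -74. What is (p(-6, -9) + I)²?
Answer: 5329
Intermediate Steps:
(p(-6, -9) + I)² = (1 - 74)² = (-73)² = 5329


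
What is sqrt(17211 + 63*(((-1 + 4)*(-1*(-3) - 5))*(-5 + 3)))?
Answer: sqrt(17967) ≈ 134.04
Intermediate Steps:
sqrt(17211 + 63*(((-1 + 4)*(-1*(-3) - 5))*(-5 + 3))) = sqrt(17211 + 63*((3*(3 - 5))*(-2))) = sqrt(17211 + 63*((3*(-2))*(-2))) = sqrt(17211 + 63*(-6*(-2))) = sqrt(17211 + 63*12) = sqrt(17211 + 756) = sqrt(17967)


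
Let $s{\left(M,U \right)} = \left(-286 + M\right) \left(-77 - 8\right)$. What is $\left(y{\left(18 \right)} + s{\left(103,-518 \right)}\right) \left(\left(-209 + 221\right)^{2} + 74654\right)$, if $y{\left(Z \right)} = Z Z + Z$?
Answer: $1189063806$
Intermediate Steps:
$y{\left(Z \right)} = Z + Z^{2}$ ($y{\left(Z \right)} = Z^{2} + Z = Z + Z^{2}$)
$s{\left(M,U \right)} = 24310 - 85 M$ ($s{\left(M,U \right)} = \left(-286 + M\right) \left(-85\right) = 24310 - 85 M$)
$\left(y{\left(18 \right)} + s{\left(103,-518 \right)}\right) \left(\left(-209 + 221\right)^{2} + 74654\right) = \left(18 \left(1 + 18\right) + \left(24310 - 8755\right)\right) \left(\left(-209 + 221\right)^{2} + 74654\right) = \left(18 \cdot 19 + \left(24310 - 8755\right)\right) \left(12^{2} + 74654\right) = \left(342 + 15555\right) \left(144 + 74654\right) = 15897 \cdot 74798 = 1189063806$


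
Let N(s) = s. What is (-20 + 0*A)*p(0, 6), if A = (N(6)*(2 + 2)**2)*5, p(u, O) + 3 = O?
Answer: -60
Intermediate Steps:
p(u, O) = -3 + O
A = 480 (A = (6*(2 + 2)**2)*5 = (6*4**2)*5 = (6*16)*5 = 96*5 = 480)
(-20 + 0*A)*p(0, 6) = (-20 + 0*480)*(-3 + 6) = (-20 + 0)*3 = -20*3 = -60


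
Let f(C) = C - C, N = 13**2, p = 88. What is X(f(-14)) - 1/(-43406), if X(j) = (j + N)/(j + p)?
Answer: 333441/173624 ≈ 1.9205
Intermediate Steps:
N = 169
f(C) = 0
X(j) = (169 + j)/(88 + j) (X(j) = (j + 169)/(j + 88) = (169 + j)/(88 + j))
X(f(-14)) - 1/(-43406) = (169 + 0)/(88 + 0) - 1/(-43406) = 169/88 - 1*(-1/43406) = (1/88)*169 + 1/43406 = 169/88 + 1/43406 = 333441/173624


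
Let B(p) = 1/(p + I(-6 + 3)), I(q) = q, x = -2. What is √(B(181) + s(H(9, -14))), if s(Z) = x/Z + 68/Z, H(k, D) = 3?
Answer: √697226/178 ≈ 4.6910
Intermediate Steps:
s(Z) = 66/Z (s(Z) = -2/Z + 68/Z = 66/Z)
B(p) = 1/(-3 + p) (B(p) = 1/(p + (-6 + 3)) = 1/(p - 3) = 1/(-3 + p))
√(B(181) + s(H(9, -14))) = √(1/(-3 + 181) + 66/3) = √(1/178 + 66*(⅓)) = √(1/178 + 22) = √(3917/178) = √697226/178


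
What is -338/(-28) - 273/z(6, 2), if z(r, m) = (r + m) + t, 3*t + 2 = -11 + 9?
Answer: -4043/140 ≈ -28.879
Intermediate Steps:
t = -4/3 (t = -⅔ + (-11 + 9)/3 = -⅔ + (⅓)*(-2) = -⅔ - ⅔ = -4/3 ≈ -1.3333)
z(r, m) = -4/3 + m + r (z(r, m) = (r + m) - 4/3 = (m + r) - 4/3 = -4/3 + m + r)
-338/(-28) - 273/z(6, 2) = -338/(-28) - 273/(-4/3 + 2 + 6) = -338*(-1/28) - 273/20/3 = 169/14 - 273*3/20 = 169/14 - 819/20 = -4043/140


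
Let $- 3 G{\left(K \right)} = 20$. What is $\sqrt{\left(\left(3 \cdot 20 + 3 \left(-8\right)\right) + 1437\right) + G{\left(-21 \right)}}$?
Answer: $\frac{\sqrt{13197}}{3} \approx 38.293$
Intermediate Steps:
$G{\left(K \right)} = - \frac{20}{3}$ ($G{\left(K \right)} = \left(- \frac{1}{3}\right) 20 = - \frac{20}{3}$)
$\sqrt{\left(\left(3 \cdot 20 + 3 \left(-8\right)\right) + 1437\right) + G{\left(-21 \right)}} = \sqrt{\left(\left(3 \cdot 20 + 3 \left(-8\right)\right) + 1437\right) - \frac{20}{3}} = \sqrt{\left(\left(60 - 24\right) + 1437\right) - \frac{20}{3}} = \sqrt{\left(36 + 1437\right) - \frac{20}{3}} = \sqrt{1473 - \frac{20}{3}} = \sqrt{\frac{4399}{3}} = \frac{\sqrt{13197}}{3}$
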